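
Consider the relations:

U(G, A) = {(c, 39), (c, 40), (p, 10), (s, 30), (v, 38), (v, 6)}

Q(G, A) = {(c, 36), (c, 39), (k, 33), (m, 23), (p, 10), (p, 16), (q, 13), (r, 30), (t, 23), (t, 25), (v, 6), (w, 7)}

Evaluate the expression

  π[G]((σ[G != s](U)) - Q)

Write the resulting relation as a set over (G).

σ[G != s]: keep tuples satisfying G != s → {(c, 39), (c, 40), (p, 10), (v, 38), (v, 6)}
Taking the difference: {(c, 40), (v, 38)}
Projecting to G: {c, v}

{c, v}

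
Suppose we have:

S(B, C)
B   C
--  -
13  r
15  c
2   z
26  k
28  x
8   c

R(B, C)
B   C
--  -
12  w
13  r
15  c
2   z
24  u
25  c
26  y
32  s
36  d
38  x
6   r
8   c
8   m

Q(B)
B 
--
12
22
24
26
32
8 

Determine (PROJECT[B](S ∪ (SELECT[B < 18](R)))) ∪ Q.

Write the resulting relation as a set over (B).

Apply σ_{B < 18}; surviving tuples: {(12, w), (13, r), (15, c), (2, z), (6, r), (8, c), (8, m)}
Taking the union: {(12, w), (13, r), (15, c), (2, z), (26, k), (28, x), (6, r), (8, c), (8, m)}
π_{B} gives {12, 13, 15, 2, 26, 28, 6, 8} (1 duplicate(s) eliminated).
Taking the union: {12, 13, 15, 2, 22, 24, 26, 28, 32, 6, 8}

{12, 13, 15, 2, 22, 24, 26, 28, 32, 6, 8}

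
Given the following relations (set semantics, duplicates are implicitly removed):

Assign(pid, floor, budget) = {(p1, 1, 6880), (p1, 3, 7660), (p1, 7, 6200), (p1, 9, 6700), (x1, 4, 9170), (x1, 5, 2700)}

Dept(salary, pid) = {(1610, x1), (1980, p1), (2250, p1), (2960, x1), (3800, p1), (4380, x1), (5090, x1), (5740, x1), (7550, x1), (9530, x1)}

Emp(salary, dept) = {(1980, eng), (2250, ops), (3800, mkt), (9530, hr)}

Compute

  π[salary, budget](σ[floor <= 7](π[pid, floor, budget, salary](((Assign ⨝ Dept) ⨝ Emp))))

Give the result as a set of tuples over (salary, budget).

Assign ⋈ Dept (natural join on pid): {(p1, 1, 6880, 1980), (p1, 1, 6880, 2250), (p1, 1, 6880, 3800), (p1, 3, 7660, 1980), (p1, 3, 7660, 2250), (p1, 3, 7660, 3800), (p1, 7, 6200, 1980), (p1, 7, 6200, 2250), (p1, 7, 6200, 3800), (p1, 9, 6700, 1980), (p1, 9, 6700, 2250), (p1, 9, 6700, 3800), (x1, 4, 9170, 1610), (x1, 4, 9170, 2960), (x1, 4, 9170, 4380), (x1, 4, 9170, 5090), (x1, 4, 9170, 5740), (x1, 4, 9170, 7550), (x1, 4, 9170, 9530), (x1, 5, 2700, 1610), (x1, 5, 2700, 2960), (x1, 5, 2700, 4380), (x1, 5, 2700, 5090), (x1, 5, 2700, 5740), (x1, 5, 2700, 7550), (x1, 5, 2700, 9530)}
(Assign ⨝ Dept) ⋈ Emp (natural join on salary): {(p1, 1, 6880, 1980, eng), (p1, 1, 6880, 2250, ops), (p1, 1, 6880, 3800, mkt), (p1, 3, 7660, 1980, eng), (p1, 3, 7660, 2250, ops), (p1, 3, 7660, 3800, mkt), (p1, 7, 6200, 1980, eng), (p1, 7, 6200, 2250, ops), (p1, 7, 6200, 3800, mkt), (p1, 9, 6700, 1980, eng), (p1, 9, 6700, 2250, ops), (p1, 9, 6700, 3800, mkt), (x1, 4, 9170, 9530, hr), (x1, 5, 2700, 9530, hr)}
π_{pid, floor, budget, salary} gives {(p1, 1, 6880, 1980), (p1, 1, 6880, 2250), (p1, 1, 6880, 3800), (p1, 3, 7660, 1980), (p1, 3, 7660, 2250), (p1, 3, 7660, 3800), (p1, 7, 6200, 1980), (p1, 7, 6200, 2250), (p1, 7, 6200, 3800), (p1, 9, 6700, 1980), (p1, 9, 6700, 2250), (p1, 9, 6700, 3800), (x1, 4, 9170, 9530), (x1, 5, 2700, 9530)}.
σ[floor <= 7]: keep tuples satisfying floor <= 7 → {(p1, 1, 6880, 1980), (p1, 1, 6880, 2250), (p1, 1, 6880, 3800), (p1, 3, 7660, 1980), (p1, 3, 7660, 2250), (p1, 3, 7660, 3800), (p1, 7, 6200, 1980), (p1, 7, 6200, 2250), (p1, 7, 6200, 3800), (x1, 4, 9170, 9530), (x1, 5, 2700, 9530)}
π_{salary, budget} gives {(1980, 6200), (1980, 6880), (1980, 7660), (2250, 6200), (2250, 6880), (2250, 7660), (3800, 6200), (3800, 6880), (3800, 7660), (9530, 2700), (9530, 9170)}.

{(1980, 6200), (1980, 6880), (1980, 7660), (2250, 6200), (2250, 6880), (2250, 7660), (3800, 6200), (3800, 6880), (3800, 7660), (9530, 2700), (9530, 9170)}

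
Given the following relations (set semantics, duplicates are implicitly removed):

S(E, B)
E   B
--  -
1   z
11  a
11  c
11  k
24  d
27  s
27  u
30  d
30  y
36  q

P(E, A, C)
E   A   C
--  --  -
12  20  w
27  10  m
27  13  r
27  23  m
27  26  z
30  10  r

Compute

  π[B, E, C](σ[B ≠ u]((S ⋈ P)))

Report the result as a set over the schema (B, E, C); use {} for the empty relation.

{(d, 30, r), (s, 27, m), (s, 27, r), (s, 27, z), (y, 30, r)}

S ⋈ P (natural join on E): {(27, s, 10, m), (27, s, 13, r), (27, s, 23, m), (27, s, 26, z), (27, u, 10, m), (27, u, 13, r), (27, u, 23, m), (27, u, 26, z), (30, d, 10, r), (30, y, 10, r)}
Apply σ_{B ≠ u}; surviving tuples: {(27, s, 10, m), (27, s, 13, r), (27, s, 23, m), (27, s, 26, z), (30, d, 10, r), (30, y, 10, r)}
π[B, E, C]: project onto (B, E, C) (1 duplicate(s) eliminated) → {(d, 30, r), (s, 27, m), (s, 27, r), (s, 27, z), (y, 30, r)}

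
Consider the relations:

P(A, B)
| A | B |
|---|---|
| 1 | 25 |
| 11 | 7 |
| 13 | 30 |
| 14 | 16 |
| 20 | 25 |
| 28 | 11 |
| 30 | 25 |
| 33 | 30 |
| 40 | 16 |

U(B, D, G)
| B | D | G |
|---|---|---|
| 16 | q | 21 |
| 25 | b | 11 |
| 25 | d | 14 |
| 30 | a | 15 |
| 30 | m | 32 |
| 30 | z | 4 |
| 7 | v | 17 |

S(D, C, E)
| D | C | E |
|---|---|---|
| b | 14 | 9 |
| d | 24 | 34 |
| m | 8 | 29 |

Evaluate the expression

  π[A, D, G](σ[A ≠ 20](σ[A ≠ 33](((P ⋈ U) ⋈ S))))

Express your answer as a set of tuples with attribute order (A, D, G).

{(1, b, 11), (1, d, 14), (13, m, 32), (30, b, 11), (30, d, 14)}

P ⋈ U (natural join on B): {(1, 25, b, 11), (1, 25, d, 14), (11, 7, v, 17), (13, 30, a, 15), (13, 30, m, 32), (13, 30, z, 4), (14, 16, q, 21), (20, 25, b, 11), (20, 25, d, 14), (30, 25, b, 11), (30, 25, d, 14), (33, 30, a, 15), (33, 30, m, 32), (33, 30, z, 4), (40, 16, q, 21)}
(P ⋈ U) ⋈ S (natural join on D): {(1, 25, b, 11, 14, 9), (1, 25, d, 14, 24, 34), (13, 30, m, 32, 8, 29), (20, 25, b, 11, 14, 9), (20, 25, d, 14, 24, 34), (30, 25, b, 11, 14, 9), (30, 25, d, 14, 24, 34), (33, 30, m, 32, 8, 29)}
Apply σ_{A ≠ 33}; surviving tuples: {(1, 25, b, 11, 14, 9), (1, 25, d, 14, 24, 34), (13, 30, m, 32, 8, 29), (20, 25, b, 11, 14, 9), (20, 25, d, 14, 24, 34), (30, 25, b, 11, 14, 9), (30, 25, d, 14, 24, 34)}
Apply σ_{A ≠ 20}; surviving tuples: {(1, 25, b, 11, 14, 9), (1, 25, d, 14, 24, 34), (13, 30, m, 32, 8, 29), (30, 25, b, 11, 14, 9), (30, 25, d, 14, 24, 34)}
Keep only column(s) A, D, G: {(1, b, 11), (1, d, 14), (13, m, 32), (30, b, 11), (30, d, 14)}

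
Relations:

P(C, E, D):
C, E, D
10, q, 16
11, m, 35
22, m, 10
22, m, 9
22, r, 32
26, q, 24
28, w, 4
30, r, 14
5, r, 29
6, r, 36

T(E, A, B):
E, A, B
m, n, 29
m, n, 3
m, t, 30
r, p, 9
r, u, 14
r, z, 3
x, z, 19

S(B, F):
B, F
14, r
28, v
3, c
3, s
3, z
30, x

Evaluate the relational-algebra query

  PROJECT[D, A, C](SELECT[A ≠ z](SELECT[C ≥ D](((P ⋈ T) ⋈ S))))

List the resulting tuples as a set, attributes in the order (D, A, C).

Joining P and T on E yields {(11, m, 35, n, 29), (11, m, 35, n, 3), (11, m, 35, t, 30), (22, m, 10, n, 29), (22, m, 10, n, 3), (22, m, 10, t, 30), (22, m, 9, n, 29), (22, m, 9, n, 3), (22, m, 9, t, 30), (22, r, 32, p, 9), (22, r, 32, u, 14), (22, r, 32, z, 3), (30, r, 14, p, 9), (30, r, 14, u, 14), (30, r, 14, z, 3), (5, r, 29, p, 9), (5, r, 29, u, 14), (5, r, 29, z, 3), (6, r, 36, p, 9), (6, r, 36, u, 14), (6, r, 36, z, 3)}.
Joining (P ⋈ T) and S on B yields {(11, m, 35, n, 3, c), (11, m, 35, n, 3, s), (11, m, 35, n, 3, z), (11, m, 35, t, 30, x), (22, m, 10, n, 3, c), (22, m, 10, n, 3, s), (22, m, 10, n, 3, z), (22, m, 10, t, 30, x), (22, m, 9, n, 3, c), (22, m, 9, n, 3, s), (22, m, 9, n, 3, z), (22, m, 9, t, 30, x), (22, r, 32, u, 14, r), (22, r, 32, z, 3, c), (22, r, 32, z, 3, s), (22, r, 32, z, 3, z), (30, r, 14, u, 14, r), (30, r, 14, z, 3, c), (30, r, 14, z, 3, s), (30, r, 14, z, 3, z), (5, r, 29, u, 14, r), (5, r, 29, z, 3, c), (5, r, 29, z, 3, s), (5, r, 29, z, 3, z), (6, r, 36, u, 14, r), (6, r, 36, z, 3, c), (6, r, 36, z, 3, s), (6, r, 36, z, 3, z)}.
Selection C ≥ D: {(22, m, 10, n, 3, c), (22, m, 10, n, 3, s), (22, m, 10, n, 3, z), (22, m, 10, t, 30, x), (22, m, 9, n, 3, c), (22, m, 9, n, 3, s), (22, m, 9, n, 3, z), (22, m, 9, t, 30, x), (30, r, 14, u, 14, r), (30, r, 14, z, 3, c), (30, r, 14, z, 3, s), (30, r, 14, z, 3, z)}
Selection A ≠ z: {(22, m, 10, n, 3, c), (22, m, 10, n, 3, s), (22, m, 10, n, 3, z), (22, m, 10, t, 30, x), (22, m, 9, n, 3, c), (22, m, 9, n, 3, s), (22, m, 9, n, 3, z), (22, m, 9, t, 30, x), (30, r, 14, u, 14, r)}
Keep only column(s) D, A, C (4 duplicate(s) eliminated): {(10, n, 22), (10, t, 22), (14, u, 30), (9, n, 22), (9, t, 22)}

{(10, n, 22), (10, t, 22), (14, u, 30), (9, n, 22), (9, t, 22)}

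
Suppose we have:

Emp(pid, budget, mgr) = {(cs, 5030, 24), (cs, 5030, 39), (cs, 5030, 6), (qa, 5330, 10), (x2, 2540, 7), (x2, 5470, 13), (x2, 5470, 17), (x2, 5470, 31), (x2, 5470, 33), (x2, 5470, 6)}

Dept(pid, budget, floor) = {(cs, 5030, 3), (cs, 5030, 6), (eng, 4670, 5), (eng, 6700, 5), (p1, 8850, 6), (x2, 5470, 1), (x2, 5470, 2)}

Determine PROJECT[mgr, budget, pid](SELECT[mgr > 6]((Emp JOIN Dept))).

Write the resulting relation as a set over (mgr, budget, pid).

Joining Emp and Dept on pid, budget yields {(cs, 5030, 24, 3), (cs, 5030, 24, 6), (cs, 5030, 39, 3), (cs, 5030, 39, 6), (cs, 5030, 6, 3), (cs, 5030, 6, 6), (x2, 5470, 13, 1), (x2, 5470, 13, 2), (x2, 5470, 17, 1), (x2, 5470, 17, 2), (x2, 5470, 31, 1), (x2, 5470, 31, 2), (x2, 5470, 33, 1), (x2, 5470, 33, 2), (x2, 5470, 6, 1), (x2, 5470, 6, 2)}.
Filtering on mgr > 6 leaves {(cs, 5030, 24, 3), (cs, 5030, 24, 6), (cs, 5030, 39, 3), (cs, 5030, 39, 6), (x2, 5470, 13, 1), (x2, 5470, 13, 2), (x2, 5470, 17, 1), (x2, 5470, 17, 2), (x2, 5470, 31, 1), (x2, 5470, 31, 2), (x2, 5470, 33, 1), (x2, 5470, 33, 2)}.
π[mgr, budget, pid]: project onto (mgr, budget, pid) (6 duplicate(s) eliminated) → {(13, 5470, x2), (17, 5470, x2), (24, 5030, cs), (31, 5470, x2), (33, 5470, x2), (39, 5030, cs)}

{(13, 5470, x2), (17, 5470, x2), (24, 5030, cs), (31, 5470, x2), (33, 5470, x2), (39, 5030, cs)}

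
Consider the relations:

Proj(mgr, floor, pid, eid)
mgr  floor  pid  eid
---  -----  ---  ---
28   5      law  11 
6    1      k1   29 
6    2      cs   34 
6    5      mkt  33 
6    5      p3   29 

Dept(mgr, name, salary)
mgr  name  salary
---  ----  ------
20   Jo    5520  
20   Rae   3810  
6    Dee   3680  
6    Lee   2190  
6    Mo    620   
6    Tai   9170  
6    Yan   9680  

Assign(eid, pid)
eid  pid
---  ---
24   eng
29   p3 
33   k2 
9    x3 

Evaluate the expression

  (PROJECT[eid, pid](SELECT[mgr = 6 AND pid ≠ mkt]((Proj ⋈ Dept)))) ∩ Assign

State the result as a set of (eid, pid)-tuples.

{(29, p3)}

Proj ⋈ Dept (natural join on mgr): {(6, 1, k1, 29, Dee, 3680), (6, 1, k1, 29, Lee, 2190), (6, 1, k1, 29, Mo, 620), (6, 1, k1, 29, Tai, 9170), (6, 1, k1, 29, Yan, 9680), (6, 2, cs, 34, Dee, 3680), (6, 2, cs, 34, Lee, 2190), (6, 2, cs, 34, Mo, 620), (6, 2, cs, 34, Tai, 9170), (6, 2, cs, 34, Yan, 9680), (6, 5, mkt, 33, Dee, 3680), (6, 5, mkt, 33, Lee, 2190), (6, 5, mkt, 33, Mo, 620), (6, 5, mkt, 33, Tai, 9170), (6, 5, mkt, 33, Yan, 9680), (6, 5, p3, 29, Dee, 3680), (6, 5, p3, 29, Lee, 2190), (6, 5, p3, 29, Mo, 620), (6, 5, p3, 29, Tai, 9170), (6, 5, p3, 29, Yan, 9680)}
σ[mgr = 6 AND pid ≠ mkt]: keep tuples satisfying mgr = 6 AND pid ≠ mkt → {(6, 1, k1, 29, Dee, 3680), (6, 1, k1, 29, Lee, 2190), (6, 1, k1, 29, Mo, 620), (6, 1, k1, 29, Tai, 9170), (6, 1, k1, 29, Yan, 9680), (6, 2, cs, 34, Dee, 3680), (6, 2, cs, 34, Lee, 2190), (6, 2, cs, 34, Mo, 620), (6, 2, cs, 34, Tai, 9170), (6, 2, cs, 34, Yan, 9680), (6, 5, p3, 29, Dee, 3680), (6, 5, p3, 29, Lee, 2190), (6, 5, p3, 29, Mo, 620), (6, 5, p3, 29, Tai, 9170), (6, 5, p3, 29, Yan, 9680)}
Keep only column(s) eid, pid (12 duplicate(s) eliminated): {(29, k1), (29, p3), (34, cs)}
Set intersection of the two operands is {(29, p3)}.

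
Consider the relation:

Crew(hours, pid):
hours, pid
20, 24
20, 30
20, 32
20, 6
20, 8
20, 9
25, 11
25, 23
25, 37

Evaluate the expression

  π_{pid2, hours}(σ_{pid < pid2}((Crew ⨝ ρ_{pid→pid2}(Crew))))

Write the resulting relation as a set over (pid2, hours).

ρ[pid→pid2]: schema becomes (hours, pid2); tuples unchanged.
Crew ⋈ ρ_{pid→pid2}(Crew) (natural join on hours): {(20, 24, 24), (20, 24, 30), (20, 24, 32), (20, 24, 6), (20, 24, 8), (20, 24, 9), (20, 30, 24), (20, 30, 30), (20, 30, 32), (20, 30, 6), (20, 30, 8), (20, 30, 9), (20, 32, 24), (20, 32, 30), (20, 32, 32), (20, 32, 6), (20, 32, 8), (20, 32, 9), (20, 6, 24), (20, 6, 30), (20, 6, 32), (20, 6, 6), (20, 6, 8), (20, 6, 9), (20, 8, 24), (20, 8, 30), (20, 8, 32), (20, 8, 6), (20, 8, 8), (20, 8, 9), (20, 9, 24), (20, 9, 30), (20, 9, 32), (20, 9, 6), (20, 9, 8), (20, 9, 9), (25, 11, 11), (25, 11, 23), (25, 11, 37), (25, 23, 11), (25, 23, 23), (25, 23, 37), (25, 37, 11), (25, 37, 23), (25, 37, 37)}
Filtering on pid < pid2 leaves {(20, 24, 30), (20, 24, 32), (20, 30, 32), (20, 6, 24), (20, 6, 30), (20, 6, 32), (20, 6, 8), (20, 6, 9), (20, 8, 24), (20, 8, 30), (20, 8, 32), (20, 8, 9), (20, 9, 24), (20, 9, 30), (20, 9, 32), (25, 11, 23), (25, 11, 37), (25, 23, 37)}.
Projecting to pid2, hours (11 duplicate(s) eliminated): {(23, 25), (24, 20), (30, 20), (32, 20), (37, 25), (8, 20), (9, 20)}

{(23, 25), (24, 20), (30, 20), (32, 20), (37, 25), (8, 20), (9, 20)}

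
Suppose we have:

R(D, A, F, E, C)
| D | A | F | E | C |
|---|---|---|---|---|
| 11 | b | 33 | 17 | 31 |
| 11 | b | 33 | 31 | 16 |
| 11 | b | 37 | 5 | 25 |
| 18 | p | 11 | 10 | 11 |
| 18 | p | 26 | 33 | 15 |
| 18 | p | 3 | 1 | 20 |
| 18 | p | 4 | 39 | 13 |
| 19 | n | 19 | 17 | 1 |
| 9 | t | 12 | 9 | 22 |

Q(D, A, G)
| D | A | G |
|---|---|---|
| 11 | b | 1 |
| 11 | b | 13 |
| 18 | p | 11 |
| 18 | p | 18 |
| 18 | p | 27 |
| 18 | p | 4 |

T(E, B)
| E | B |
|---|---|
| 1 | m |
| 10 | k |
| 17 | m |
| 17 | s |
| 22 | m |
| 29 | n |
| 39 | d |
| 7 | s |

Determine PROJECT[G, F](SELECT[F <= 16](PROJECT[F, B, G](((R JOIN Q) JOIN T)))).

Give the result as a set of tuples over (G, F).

Natural join on D, A: {(11, b, 33, 17, 31, 1), (11, b, 33, 17, 31, 13), (11, b, 33, 31, 16, 1), (11, b, 33, 31, 16, 13), (11, b, 37, 5, 25, 1), (11, b, 37, 5, 25, 13), (18, p, 11, 10, 11, 11), (18, p, 11, 10, 11, 18), (18, p, 11, 10, 11, 27), (18, p, 11, 10, 11, 4), (18, p, 26, 33, 15, 11), (18, p, 26, 33, 15, 18), (18, p, 26, 33, 15, 27), (18, p, 26, 33, 15, 4), (18, p, 3, 1, 20, 11), (18, p, 3, 1, 20, 18), (18, p, 3, 1, 20, 27), (18, p, 3, 1, 20, 4), (18, p, 4, 39, 13, 11), (18, p, 4, 39, 13, 18), (18, p, 4, 39, 13, 27), (18, p, 4, 39, 13, 4)}
Natural join on E: {(11, b, 33, 17, 31, 1, m), (11, b, 33, 17, 31, 1, s), (11, b, 33, 17, 31, 13, m), (11, b, 33, 17, 31, 13, s), (18, p, 11, 10, 11, 11, k), (18, p, 11, 10, 11, 18, k), (18, p, 11, 10, 11, 27, k), (18, p, 11, 10, 11, 4, k), (18, p, 3, 1, 20, 11, m), (18, p, 3, 1, 20, 18, m), (18, p, 3, 1, 20, 27, m), (18, p, 3, 1, 20, 4, m), (18, p, 4, 39, 13, 11, d), (18, p, 4, 39, 13, 18, d), (18, p, 4, 39, 13, 27, d), (18, p, 4, 39, 13, 4, d)}
π[F, B, G]: project onto (F, B, G) → {(11, k, 11), (11, k, 18), (11, k, 27), (11, k, 4), (3, m, 11), (3, m, 18), (3, m, 27), (3, m, 4), (33, m, 1), (33, m, 13), (33, s, 1), (33, s, 13), (4, d, 11), (4, d, 18), (4, d, 27), (4, d, 4)}
Apply σ_{F <= 16}; surviving tuples: {(11, k, 11), (11, k, 18), (11, k, 27), (11, k, 4), (3, m, 11), (3, m, 18), (3, m, 27), (3, m, 4), (4, d, 11), (4, d, 18), (4, d, 27), (4, d, 4)}
π[G, F]: project onto (G, F) → {(11, 11), (11, 3), (11, 4), (18, 11), (18, 3), (18, 4), (27, 11), (27, 3), (27, 4), (4, 11), (4, 3), (4, 4)}

{(11, 11), (11, 3), (11, 4), (18, 11), (18, 3), (18, 4), (27, 11), (27, 3), (27, 4), (4, 11), (4, 3), (4, 4)}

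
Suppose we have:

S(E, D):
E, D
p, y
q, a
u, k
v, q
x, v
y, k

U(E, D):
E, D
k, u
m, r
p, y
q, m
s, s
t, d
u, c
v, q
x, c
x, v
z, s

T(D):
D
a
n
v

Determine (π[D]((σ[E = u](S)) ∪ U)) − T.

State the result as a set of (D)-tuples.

{c, d, k, m, q, r, s, u, y}

Apply σ_{E = u}; surviving tuples: {(u, k)}
Set union of the two operands is {(k, u), (m, r), (p, y), (q, m), (s, s), (t, d), (u, c), (u, k), (v, q), (x, c), (x, v), (z, s)}.
Projecting to D (2 duplicate(s) eliminated): {c, d, k, m, q, r, s, u, v, y}
Set difference of the two operands is {c, d, k, m, q, r, s, u, y}.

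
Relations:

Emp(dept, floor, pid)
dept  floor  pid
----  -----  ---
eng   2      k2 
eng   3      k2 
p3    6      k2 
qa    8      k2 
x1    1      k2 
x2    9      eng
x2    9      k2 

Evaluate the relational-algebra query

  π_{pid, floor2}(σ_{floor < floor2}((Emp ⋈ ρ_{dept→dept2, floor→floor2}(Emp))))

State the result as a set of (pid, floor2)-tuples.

ρ[dept→dept2, floor→floor2]: schema becomes (dept2, floor2, pid); tuples unchanged.
Joining Emp and ρ_{dept→dept2, floor→floor2}(Emp) on pid yields {(eng, 2, k2, eng, 2), (eng, 2, k2, eng, 3), (eng, 2, k2, p3, 6), (eng, 2, k2, qa, 8), (eng, 2, k2, x1, 1), (eng, 2, k2, x2, 9), (eng, 3, k2, eng, 2), (eng, 3, k2, eng, 3), (eng, 3, k2, p3, 6), (eng, 3, k2, qa, 8), (eng, 3, k2, x1, 1), (eng, 3, k2, x2, 9), (p3, 6, k2, eng, 2), (p3, 6, k2, eng, 3), (p3, 6, k2, p3, 6), (p3, 6, k2, qa, 8), (p3, 6, k2, x1, 1), (p3, 6, k2, x2, 9), (qa, 8, k2, eng, 2), (qa, 8, k2, eng, 3), (qa, 8, k2, p3, 6), (qa, 8, k2, qa, 8), (qa, 8, k2, x1, 1), (qa, 8, k2, x2, 9), (x1, 1, k2, eng, 2), (x1, 1, k2, eng, 3), (x1, 1, k2, p3, 6), (x1, 1, k2, qa, 8), (x1, 1, k2, x1, 1), (x1, 1, k2, x2, 9), (x2, 9, eng, x2, 9), (x2, 9, k2, eng, 2), (x2, 9, k2, eng, 3), (x2, 9, k2, p3, 6), (x2, 9, k2, qa, 8), (x2, 9, k2, x1, 1), (x2, 9, k2, x2, 9)}.
σ[floor < floor2]: keep tuples satisfying floor < floor2 → {(eng, 2, k2, eng, 3), (eng, 2, k2, p3, 6), (eng, 2, k2, qa, 8), (eng, 2, k2, x2, 9), (eng, 3, k2, p3, 6), (eng, 3, k2, qa, 8), (eng, 3, k2, x2, 9), (p3, 6, k2, qa, 8), (p3, 6, k2, x2, 9), (qa, 8, k2, x2, 9), (x1, 1, k2, eng, 2), (x1, 1, k2, eng, 3), (x1, 1, k2, p3, 6), (x1, 1, k2, qa, 8), (x1, 1, k2, x2, 9)}
Keep only column(s) pid, floor2 (10 duplicate(s) eliminated): {(k2, 2), (k2, 3), (k2, 6), (k2, 8), (k2, 9)}

{(k2, 2), (k2, 3), (k2, 6), (k2, 8), (k2, 9)}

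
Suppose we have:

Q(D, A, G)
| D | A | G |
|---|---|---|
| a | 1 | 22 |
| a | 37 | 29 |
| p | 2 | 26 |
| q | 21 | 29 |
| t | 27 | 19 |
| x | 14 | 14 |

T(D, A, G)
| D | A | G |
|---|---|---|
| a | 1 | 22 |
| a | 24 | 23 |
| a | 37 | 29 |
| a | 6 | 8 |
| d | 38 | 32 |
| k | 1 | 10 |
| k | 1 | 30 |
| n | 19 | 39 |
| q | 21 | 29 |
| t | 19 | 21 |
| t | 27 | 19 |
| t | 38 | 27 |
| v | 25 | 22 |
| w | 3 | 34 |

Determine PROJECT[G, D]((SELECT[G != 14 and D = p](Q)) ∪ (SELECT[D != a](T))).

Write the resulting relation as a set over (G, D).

{(10, k), (19, t), (21, t), (22, v), (26, p), (27, t), (29, q), (30, k), (32, d), (34, w), (39, n)}

Apply σ_{G != 14 and D = p}; surviving tuples: {(p, 2, 26)}
Apply σ_{D != a}; surviving tuples: {(d, 38, 32), (k, 1, 10), (k, 1, 30), (n, 19, 39), (q, 21, 29), (t, 19, 21), (t, 27, 19), (t, 38, 27), (v, 25, 22), (w, 3, 34)}
Set union of the two operands is {(d, 38, 32), (k, 1, 10), (k, 1, 30), (n, 19, 39), (p, 2, 26), (q, 21, 29), (t, 19, 21), (t, 27, 19), (t, 38, 27), (v, 25, 22), (w, 3, 34)}.
Keep only column(s) G, D: {(10, k), (19, t), (21, t), (22, v), (26, p), (27, t), (29, q), (30, k), (32, d), (34, w), (39, n)}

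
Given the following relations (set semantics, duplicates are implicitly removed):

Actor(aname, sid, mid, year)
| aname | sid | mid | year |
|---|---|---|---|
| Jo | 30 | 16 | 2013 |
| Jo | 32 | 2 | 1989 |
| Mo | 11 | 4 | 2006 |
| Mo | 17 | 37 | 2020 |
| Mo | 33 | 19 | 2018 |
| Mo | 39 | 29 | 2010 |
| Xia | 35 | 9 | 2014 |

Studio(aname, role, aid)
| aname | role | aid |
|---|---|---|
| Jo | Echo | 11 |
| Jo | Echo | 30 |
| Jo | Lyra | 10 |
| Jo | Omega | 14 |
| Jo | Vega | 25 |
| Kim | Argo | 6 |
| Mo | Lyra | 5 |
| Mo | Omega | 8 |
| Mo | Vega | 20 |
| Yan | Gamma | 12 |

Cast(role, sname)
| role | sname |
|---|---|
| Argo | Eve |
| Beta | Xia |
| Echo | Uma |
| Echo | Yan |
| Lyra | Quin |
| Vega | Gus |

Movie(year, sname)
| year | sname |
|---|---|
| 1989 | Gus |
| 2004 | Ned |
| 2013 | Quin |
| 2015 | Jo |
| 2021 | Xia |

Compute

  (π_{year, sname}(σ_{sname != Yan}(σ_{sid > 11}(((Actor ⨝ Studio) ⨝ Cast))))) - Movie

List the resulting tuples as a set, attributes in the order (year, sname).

Joining Actor and Studio on aname yields {(Jo, 30, 16, 2013, Echo, 11), (Jo, 30, 16, 2013, Echo, 30), (Jo, 30, 16, 2013, Lyra, 10), (Jo, 30, 16, 2013, Omega, 14), (Jo, 30, 16, 2013, Vega, 25), (Jo, 32, 2, 1989, Echo, 11), (Jo, 32, 2, 1989, Echo, 30), (Jo, 32, 2, 1989, Lyra, 10), (Jo, 32, 2, 1989, Omega, 14), (Jo, 32, 2, 1989, Vega, 25), (Mo, 11, 4, 2006, Lyra, 5), (Mo, 11, 4, 2006, Omega, 8), (Mo, 11, 4, 2006, Vega, 20), (Mo, 17, 37, 2020, Lyra, 5), (Mo, 17, 37, 2020, Omega, 8), (Mo, 17, 37, 2020, Vega, 20), (Mo, 33, 19, 2018, Lyra, 5), (Mo, 33, 19, 2018, Omega, 8), (Mo, 33, 19, 2018, Vega, 20), (Mo, 39, 29, 2010, Lyra, 5), (Mo, 39, 29, 2010, Omega, 8), (Mo, 39, 29, 2010, Vega, 20)}.
Joining (Actor ⨝ Studio) and Cast on role yields {(Jo, 30, 16, 2013, Echo, 11, Uma), (Jo, 30, 16, 2013, Echo, 11, Yan), (Jo, 30, 16, 2013, Echo, 30, Uma), (Jo, 30, 16, 2013, Echo, 30, Yan), (Jo, 30, 16, 2013, Lyra, 10, Quin), (Jo, 30, 16, 2013, Vega, 25, Gus), (Jo, 32, 2, 1989, Echo, 11, Uma), (Jo, 32, 2, 1989, Echo, 11, Yan), (Jo, 32, 2, 1989, Echo, 30, Uma), (Jo, 32, 2, 1989, Echo, 30, Yan), (Jo, 32, 2, 1989, Lyra, 10, Quin), (Jo, 32, 2, 1989, Vega, 25, Gus), (Mo, 11, 4, 2006, Lyra, 5, Quin), (Mo, 11, 4, 2006, Vega, 20, Gus), (Mo, 17, 37, 2020, Lyra, 5, Quin), (Mo, 17, 37, 2020, Vega, 20, Gus), (Mo, 33, 19, 2018, Lyra, 5, Quin), (Mo, 33, 19, 2018, Vega, 20, Gus), (Mo, 39, 29, 2010, Lyra, 5, Quin), (Mo, 39, 29, 2010, Vega, 20, Gus)}.
Apply σ_{sid > 11}; surviving tuples: {(Jo, 30, 16, 2013, Echo, 11, Uma), (Jo, 30, 16, 2013, Echo, 11, Yan), (Jo, 30, 16, 2013, Echo, 30, Uma), (Jo, 30, 16, 2013, Echo, 30, Yan), (Jo, 30, 16, 2013, Lyra, 10, Quin), (Jo, 30, 16, 2013, Vega, 25, Gus), (Jo, 32, 2, 1989, Echo, 11, Uma), (Jo, 32, 2, 1989, Echo, 11, Yan), (Jo, 32, 2, 1989, Echo, 30, Uma), (Jo, 32, 2, 1989, Echo, 30, Yan), (Jo, 32, 2, 1989, Lyra, 10, Quin), (Jo, 32, 2, 1989, Vega, 25, Gus), (Mo, 17, 37, 2020, Lyra, 5, Quin), (Mo, 17, 37, 2020, Vega, 20, Gus), (Mo, 33, 19, 2018, Lyra, 5, Quin), (Mo, 33, 19, 2018, Vega, 20, Gus), (Mo, 39, 29, 2010, Lyra, 5, Quin), (Mo, 39, 29, 2010, Vega, 20, Gus)}
Apply σ_{sname != Yan}; surviving tuples: {(Jo, 30, 16, 2013, Echo, 11, Uma), (Jo, 30, 16, 2013, Echo, 30, Uma), (Jo, 30, 16, 2013, Lyra, 10, Quin), (Jo, 30, 16, 2013, Vega, 25, Gus), (Jo, 32, 2, 1989, Echo, 11, Uma), (Jo, 32, 2, 1989, Echo, 30, Uma), (Jo, 32, 2, 1989, Lyra, 10, Quin), (Jo, 32, 2, 1989, Vega, 25, Gus), (Mo, 17, 37, 2020, Lyra, 5, Quin), (Mo, 17, 37, 2020, Vega, 20, Gus), (Mo, 33, 19, 2018, Lyra, 5, Quin), (Mo, 33, 19, 2018, Vega, 20, Gus), (Mo, 39, 29, 2010, Lyra, 5, Quin), (Mo, 39, 29, 2010, Vega, 20, Gus)}
π[year, sname]: project onto (year, sname) (2 duplicate(s) eliminated) → {(1989, Gus), (1989, Quin), (1989, Uma), (2010, Gus), (2010, Quin), (2013, Gus), (2013, Quin), (2013, Uma), (2018, Gus), (2018, Quin), (2020, Gus), (2020, Quin)}
Set difference of the two operands is {(1989, Quin), (1989, Uma), (2010, Gus), (2010, Quin), (2013, Gus), (2013, Uma), (2018, Gus), (2018, Quin), (2020, Gus), (2020, Quin)}.

{(1989, Quin), (1989, Uma), (2010, Gus), (2010, Quin), (2013, Gus), (2013, Uma), (2018, Gus), (2018, Quin), (2020, Gus), (2020, Quin)}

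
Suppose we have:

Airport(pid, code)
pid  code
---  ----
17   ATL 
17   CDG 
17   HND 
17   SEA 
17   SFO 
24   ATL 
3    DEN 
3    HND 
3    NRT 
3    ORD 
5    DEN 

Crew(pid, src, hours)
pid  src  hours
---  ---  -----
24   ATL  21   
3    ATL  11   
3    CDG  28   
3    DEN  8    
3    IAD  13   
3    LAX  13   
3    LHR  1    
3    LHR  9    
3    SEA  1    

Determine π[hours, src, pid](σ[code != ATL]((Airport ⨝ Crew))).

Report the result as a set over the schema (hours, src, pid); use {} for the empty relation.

Natural join on pid: {(24, ATL, ATL, 21), (3, DEN, ATL, 11), (3, DEN, CDG, 28), (3, DEN, DEN, 8), (3, DEN, IAD, 13), (3, DEN, LAX, 13), (3, DEN, LHR, 1), (3, DEN, LHR, 9), (3, DEN, SEA, 1), (3, HND, ATL, 11), (3, HND, CDG, 28), (3, HND, DEN, 8), (3, HND, IAD, 13), (3, HND, LAX, 13), (3, HND, LHR, 1), (3, HND, LHR, 9), (3, HND, SEA, 1), (3, NRT, ATL, 11), (3, NRT, CDG, 28), (3, NRT, DEN, 8), (3, NRT, IAD, 13), (3, NRT, LAX, 13), (3, NRT, LHR, 1), (3, NRT, LHR, 9), (3, NRT, SEA, 1), (3, ORD, ATL, 11), (3, ORD, CDG, 28), (3, ORD, DEN, 8), (3, ORD, IAD, 13), (3, ORD, LAX, 13), (3, ORD, LHR, 1), (3, ORD, LHR, 9), (3, ORD, SEA, 1)}
Apply σ_{code != ATL}; surviving tuples: {(3, DEN, ATL, 11), (3, DEN, CDG, 28), (3, DEN, DEN, 8), (3, DEN, IAD, 13), (3, DEN, LAX, 13), (3, DEN, LHR, 1), (3, DEN, LHR, 9), (3, DEN, SEA, 1), (3, HND, ATL, 11), (3, HND, CDG, 28), (3, HND, DEN, 8), (3, HND, IAD, 13), (3, HND, LAX, 13), (3, HND, LHR, 1), (3, HND, LHR, 9), (3, HND, SEA, 1), (3, NRT, ATL, 11), (3, NRT, CDG, 28), (3, NRT, DEN, 8), (3, NRT, IAD, 13), (3, NRT, LAX, 13), (3, NRT, LHR, 1), (3, NRT, LHR, 9), (3, NRT, SEA, 1), (3, ORD, ATL, 11), (3, ORD, CDG, 28), (3, ORD, DEN, 8), (3, ORD, IAD, 13), (3, ORD, LAX, 13), (3, ORD, LHR, 1), (3, ORD, LHR, 9), (3, ORD, SEA, 1)}
π_{hours, src, pid} gives {(1, LHR, 3), (1, SEA, 3), (11, ATL, 3), (13, IAD, 3), (13, LAX, 3), (28, CDG, 3), (8, DEN, 3), (9, LHR, 3)} (24 duplicate(s) eliminated).

{(1, LHR, 3), (1, SEA, 3), (11, ATL, 3), (13, IAD, 3), (13, LAX, 3), (28, CDG, 3), (8, DEN, 3), (9, LHR, 3)}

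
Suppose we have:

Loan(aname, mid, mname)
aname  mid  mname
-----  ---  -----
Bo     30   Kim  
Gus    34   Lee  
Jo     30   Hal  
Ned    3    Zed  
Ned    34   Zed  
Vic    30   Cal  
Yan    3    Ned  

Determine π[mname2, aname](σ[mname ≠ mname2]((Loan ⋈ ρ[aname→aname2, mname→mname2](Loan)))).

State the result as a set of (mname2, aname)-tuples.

ρ[aname→aname2, mname→mname2]: schema becomes (aname2, mid, mname2); tuples unchanged.
Joining Loan and ρ[aname→aname2, mname→mname2](Loan) on mid yields {(Bo, 30, Kim, Bo, Kim), (Bo, 30, Kim, Jo, Hal), (Bo, 30, Kim, Vic, Cal), (Gus, 34, Lee, Gus, Lee), (Gus, 34, Lee, Ned, Zed), (Jo, 30, Hal, Bo, Kim), (Jo, 30, Hal, Jo, Hal), (Jo, 30, Hal, Vic, Cal), (Ned, 3, Zed, Ned, Zed), (Ned, 3, Zed, Yan, Ned), (Ned, 34, Zed, Gus, Lee), (Ned, 34, Zed, Ned, Zed), (Vic, 30, Cal, Bo, Kim), (Vic, 30, Cal, Jo, Hal), (Vic, 30, Cal, Vic, Cal), (Yan, 3, Ned, Ned, Zed), (Yan, 3, Ned, Yan, Ned)}.
Selection mname ≠ mname2: {(Bo, 30, Kim, Jo, Hal), (Bo, 30, Kim, Vic, Cal), (Gus, 34, Lee, Ned, Zed), (Jo, 30, Hal, Bo, Kim), (Jo, 30, Hal, Vic, Cal), (Ned, 3, Zed, Yan, Ned), (Ned, 34, Zed, Gus, Lee), (Vic, 30, Cal, Bo, Kim), (Vic, 30, Cal, Jo, Hal), (Yan, 3, Ned, Ned, Zed)}
Projecting to mname2, aname: {(Cal, Bo), (Cal, Jo), (Hal, Bo), (Hal, Vic), (Kim, Jo), (Kim, Vic), (Lee, Ned), (Ned, Ned), (Zed, Gus), (Zed, Yan)}

{(Cal, Bo), (Cal, Jo), (Hal, Bo), (Hal, Vic), (Kim, Jo), (Kim, Vic), (Lee, Ned), (Ned, Ned), (Zed, Gus), (Zed, Yan)}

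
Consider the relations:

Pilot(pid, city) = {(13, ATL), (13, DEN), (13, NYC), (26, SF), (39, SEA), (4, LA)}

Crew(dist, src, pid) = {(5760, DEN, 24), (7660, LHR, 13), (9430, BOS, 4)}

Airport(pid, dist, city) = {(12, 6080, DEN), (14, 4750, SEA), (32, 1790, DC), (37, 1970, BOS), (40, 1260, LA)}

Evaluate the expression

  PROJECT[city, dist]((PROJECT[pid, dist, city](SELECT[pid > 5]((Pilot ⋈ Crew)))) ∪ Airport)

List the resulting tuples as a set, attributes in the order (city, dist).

{(ATL, 7660), (BOS, 1970), (DC, 1790), (DEN, 6080), (DEN, 7660), (LA, 1260), (NYC, 7660), (SEA, 4750)}

Joining Pilot and Crew on pid yields {(13, ATL, 7660, LHR), (13, DEN, 7660, LHR), (13, NYC, 7660, LHR), (4, LA, 9430, BOS)}.
Apply σ_{pid > 5}; surviving tuples: {(13, ATL, 7660, LHR), (13, DEN, 7660, LHR), (13, NYC, 7660, LHR)}
π_{pid, dist, city} gives {(13, 7660, ATL), (13, 7660, DEN), (13, 7660, NYC)}.
Union: {(13, 7660, ATL), (13, 7660, DEN), (13, 7660, NYC)} with {(12, 6080, DEN), (14, 4750, SEA), (32, 1790, DC), (37, 1970, BOS), (40, 1260, LA)} → {(12, 6080, DEN), (13, 7660, ATL), (13, 7660, DEN), (13, 7660, NYC), (14, 4750, SEA), (32, 1790, DC), (37, 1970, BOS), (40, 1260, LA)}
π_{city, dist} gives {(ATL, 7660), (BOS, 1970), (DC, 1790), (DEN, 6080), (DEN, 7660), (LA, 1260), (NYC, 7660), (SEA, 4750)}.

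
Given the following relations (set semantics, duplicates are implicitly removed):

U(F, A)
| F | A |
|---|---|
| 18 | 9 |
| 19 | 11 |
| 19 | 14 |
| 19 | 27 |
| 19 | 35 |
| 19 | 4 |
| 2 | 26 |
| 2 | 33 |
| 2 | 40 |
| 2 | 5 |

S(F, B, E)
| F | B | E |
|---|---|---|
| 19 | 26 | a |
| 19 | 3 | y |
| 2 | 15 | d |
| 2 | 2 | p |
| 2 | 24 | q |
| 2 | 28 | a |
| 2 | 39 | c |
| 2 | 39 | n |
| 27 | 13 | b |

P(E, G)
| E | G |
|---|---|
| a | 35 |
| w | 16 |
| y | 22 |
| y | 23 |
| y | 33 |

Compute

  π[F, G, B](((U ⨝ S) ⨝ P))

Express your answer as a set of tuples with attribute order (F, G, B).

Natural join on F: {(19, 11, 26, a), (19, 11, 3, y), (19, 14, 26, a), (19, 14, 3, y), (19, 27, 26, a), (19, 27, 3, y), (19, 35, 26, a), (19, 35, 3, y), (19, 4, 26, a), (19, 4, 3, y), (2, 26, 15, d), (2, 26, 2, p), (2, 26, 24, q), (2, 26, 28, a), (2, 26, 39, c), (2, 26, 39, n), (2, 33, 15, d), (2, 33, 2, p), (2, 33, 24, q), (2, 33, 28, a), (2, 33, 39, c), (2, 33, 39, n), (2, 40, 15, d), (2, 40, 2, p), (2, 40, 24, q), (2, 40, 28, a), (2, 40, 39, c), (2, 40, 39, n), (2, 5, 15, d), (2, 5, 2, p), (2, 5, 24, q), (2, 5, 28, a), (2, 5, 39, c), (2, 5, 39, n)}
Natural join on E: {(19, 11, 26, a, 35), (19, 11, 3, y, 22), (19, 11, 3, y, 23), (19, 11, 3, y, 33), (19, 14, 26, a, 35), (19, 14, 3, y, 22), (19, 14, 3, y, 23), (19, 14, 3, y, 33), (19, 27, 26, a, 35), (19, 27, 3, y, 22), (19, 27, 3, y, 23), (19, 27, 3, y, 33), (19, 35, 26, a, 35), (19, 35, 3, y, 22), (19, 35, 3, y, 23), (19, 35, 3, y, 33), (19, 4, 26, a, 35), (19, 4, 3, y, 22), (19, 4, 3, y, 23), (19, 4, 3, y, 33), (2, 26, 28, a, 35), (2, 33, 28, a, 35), (2, 40, 28, a, 35), (2, 5, 28, a, 35)}
Keep only column(s) F, G, B (19 duplicate(s) eliminated): {(19, 22, 3), (19, 23, 3), (19, 33, 3), (19, 35, 26), (2, 35, 28)}

{(19, 22, 3), (19, 23, 3), (19, 33, 3), (19, 35, 26), (2, 35, 28)}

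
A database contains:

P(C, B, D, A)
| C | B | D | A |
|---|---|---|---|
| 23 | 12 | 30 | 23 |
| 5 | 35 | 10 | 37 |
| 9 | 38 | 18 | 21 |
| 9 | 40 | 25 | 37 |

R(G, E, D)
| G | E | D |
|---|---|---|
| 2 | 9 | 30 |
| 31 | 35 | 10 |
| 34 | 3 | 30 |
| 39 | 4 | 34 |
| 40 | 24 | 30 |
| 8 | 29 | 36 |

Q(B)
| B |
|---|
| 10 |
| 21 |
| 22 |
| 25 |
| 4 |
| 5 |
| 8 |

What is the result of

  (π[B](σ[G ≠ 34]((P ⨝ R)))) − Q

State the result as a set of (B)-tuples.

P ⋈ R (natural join on D): {(23, 12, 30, 23, 2, 9), (23, 12, 30, 23, 34, 3), (23, 12, 30, 23, 40, 24), (5, 35, 10, 37, 31, 35)}
Selection G ≠ 34: {(23, 12, 30, 23, 2, 9), (23, 12, 30, 23, 40, 24), (5, 35, 10, 37, 31, 35)}
π_{B} gives {12, 35} (1 duplicate(s) eliminated).
Taking the difference: {12, 35}

{12, 35}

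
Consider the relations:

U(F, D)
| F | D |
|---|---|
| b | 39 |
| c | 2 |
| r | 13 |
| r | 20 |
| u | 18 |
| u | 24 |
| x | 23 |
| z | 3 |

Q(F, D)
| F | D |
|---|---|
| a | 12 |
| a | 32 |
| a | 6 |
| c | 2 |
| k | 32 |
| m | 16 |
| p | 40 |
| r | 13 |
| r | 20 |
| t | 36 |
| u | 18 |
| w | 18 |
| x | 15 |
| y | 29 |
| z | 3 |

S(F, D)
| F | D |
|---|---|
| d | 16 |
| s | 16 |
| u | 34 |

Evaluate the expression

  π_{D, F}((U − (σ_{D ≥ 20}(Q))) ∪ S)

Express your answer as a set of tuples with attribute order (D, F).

σ[D ≥ 20]: keep tuples satisfying D ≥ 20 → {(a, 32), (k, 32), (p, 40), (r, 20), (t, 36), (y, 29)}
Difference: {(b, 39), (c, 2), (r, 13), (r, 20), (u, 18), (u, 24), (x, 23), (z, 3)} with {(a, 32), (k, 32), (p, 40), (r, 20), (t, 36), (y, 29)} → {(b, 39), (c, 2), (r, 13), (u, 18), (u, 24), (x, 23), (z, 3)}
Union: {(b, 39), (c, 2), (r, 13), (u, 18), (u, 24), (x, 23), (z, 3)} with {(d, 16), (s, 16), (u, 34)} → {(b, 39), (c, 2), (d, 16), (r, 13), (s, 16), (u, 18), (u, 24), (u, 34), (x, 23), (z, 3)}
π[D, F]: project onto (D, F) → {(13, r), (16, d), (16, s), (18, u), (2, c), (23, x), (24, u), (3, z), (34, u), (39, b)}

{(13, r), (16, d), (16, s), (18, u), (2, c), (23, x), (24, u), (3, z), (34, u), (39, b)}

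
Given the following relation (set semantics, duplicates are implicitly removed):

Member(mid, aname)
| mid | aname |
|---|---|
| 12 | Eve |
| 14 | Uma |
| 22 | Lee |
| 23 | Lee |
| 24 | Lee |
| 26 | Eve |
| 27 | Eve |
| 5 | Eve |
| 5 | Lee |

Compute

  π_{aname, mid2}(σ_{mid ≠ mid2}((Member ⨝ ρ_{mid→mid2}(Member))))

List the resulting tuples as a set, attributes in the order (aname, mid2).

{(Eve, 12), (Eve, 26), (Eve, 27), (Eve, 5), (Lee, 22), (Lee, 23), (Lee, 24), (Lee, 5)}

ρ[mid→mid2]: schema becomes (mid2, aname); tuples unchanged.
Natural join on aname: {(12, Eve, 12), (12, Eve, 26), (12, Eve, 27), (12, Eve, 5), (14, Uma, 14), (22, Lee, 22), (22, Lee, 23), (22, Lee, 24), (22, Lee, 5), (23, Lee, 22), (23, Lee, 23), (23, Lee, 24), (23, Lee, 5), (24, Lee, 22), (24, Lee, 23), (24, Lee, 24), (24, Lee, 5), (26, Eve, 12), (26, Eve, 26), (26, Eve, 27), (26, Eve, 5), (27, Eve, 12), (27, Eve, 26), (27, Eve, 27), (27, Eve, 5), (5, Eve, 12), (5, Eve, 26), (5, Eve, 27), (5, Eve, 5), (5, Lee, 22), (5, Lee, 23), (5, Lee, 24), (5, Lee, 5)}
Apply σ_{mid ≠ mid2}; surviving tuples: {(12, Eve, 26), (12, Eve, 27), (12, Eve, 5), (22, Lee, 23), (22, Lee, 24), (22, Lee, 5), (23, Lee, 22), (23, Lee, 24), (23, Lee, 5), (24, Lee, 22), (24, Lee, 23), (24, Lee, 5), (26, Eve, 12), (26, Eve, 27), (26, Eve, 5), (27, Eve, 12), (27, Eve, 26), (27, Eve, 5), (5, Eve, 12), (5, Eve, 26), (5, Eve, 27), (5, Lee, 22), (5, Lee, 23), (5, Lee, 24)}
π_{aname, mid2} gives {(Eve, 12), (Eve, 26), (Eve, 27), (Eve, 5), (Lee, 22), (Lee, 23), (Lee, 24), (Lee, 5)} (16 duplicate(s) eliminated).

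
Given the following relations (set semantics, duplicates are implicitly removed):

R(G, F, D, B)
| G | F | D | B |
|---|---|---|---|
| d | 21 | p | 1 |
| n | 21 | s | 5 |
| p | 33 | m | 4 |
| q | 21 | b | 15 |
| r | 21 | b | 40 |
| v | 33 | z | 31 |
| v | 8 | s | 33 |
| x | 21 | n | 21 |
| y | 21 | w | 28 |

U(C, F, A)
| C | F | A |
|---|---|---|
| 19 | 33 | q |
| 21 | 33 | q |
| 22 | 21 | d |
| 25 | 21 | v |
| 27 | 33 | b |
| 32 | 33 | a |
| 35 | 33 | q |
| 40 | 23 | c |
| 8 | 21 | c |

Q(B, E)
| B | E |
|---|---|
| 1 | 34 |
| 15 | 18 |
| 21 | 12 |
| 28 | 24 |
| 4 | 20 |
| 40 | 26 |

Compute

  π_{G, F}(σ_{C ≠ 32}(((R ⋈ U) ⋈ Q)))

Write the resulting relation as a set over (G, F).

R ⋈ U (natural join on F): {(d, 21, p, 1, 22, d), (d, 21, p, 1, 25, v), (d, 21, p, 1, 8, c), (n, 21, s, 5, 22, d), (n, 21, s, 5, 25, v), (n, 21, s, 5, 8, c), (p, 33, m, 4, 19, q), (p, 33, m, 4, 21, q), (p, 33, m, 4, 27, b), (p, 33, m, 4, 32, a), (p, 33, m, 4, 35, q), (q, 21, b, 15, 22, d), (q, 21, b, 15, 25, v), (q, 21, b, 15, 8, c), (r, 21, b, 40, 22, d), (r, 21, b, 40, 25, v), (r, 21, b, 40, 8, c), (v, 33, z, 31, 19, q), (v, 33, z, 31, 21, q), (v, 33, z, 31, 27, b), (v, 33, z, 31, 32, a), (v, 33, z, 31, 35, q), (x, 21, n, 21, 22, d), (x, 21, n, 21, 25, v), (x, 21, n, 21, 8, c), (y, 21, w, 28, 22, d), (y, 21, w, 28, 25, v), (y, 21, w, 28, 8, c)}
(R ⋈ U) ⋈ Q (natural join on B): {(d, 21, p, 1, 22, d, 34), (d, 21, p, 1, 25, v, 34), (d, 21, p, 1, 8, c, 34), (p, 33, m, 4, 19, q, 20), (p, 33, m, 4, 21, q, 20), (p, 33, m, 4, 27, b, 20), (p, 33, m, 4, 32, a, 20), (p, 33, m, 4, 35, q, 20), (q, 21, b, 15, 22, d, 18), (q, 21, b, 15, 25, v, 18), (q, 21, b, 15, 8, c, 18), (r, 21, b, 40, 22, d, 26), (r, 21, b, 40, 25, v, 26), (r, 21, b, 40, 8, c, 26), (x, 21, n, 21, 22, d, 12), (x, 21, n, 21, 25, v, 12), (x, 21, n, 21, 8, c, 12), (y, 21, w, 28, 22, d, 24), (y, 21, w, 28, 25, v, 24), (y, 21, w, 28, 8, c, 24)}
σ[C ≠ 32]: keep tuples satisfying C ≠ 32 → {(d, 21, p, 1, 22, d, 34), (d, 21, p, 1, 25, v, 34), (d, 21, p, 1, 8, c, 34), (p, 33, m, 4, 19, q, 20), (p, 33, m, 4, 21, q, 20), (p, 33, m, 4, 27, b, 20), (p, 33, m, 4, 35, q, 20), (q, 21, b, 15, 22, d, 18), (q, 21, b, 15, 25, v, 18), (q, 21, b, 15, 8, c, 18), (r, 21, b, 40, 22, d, 26), (r, 21, b, 40, 25, v, 26), (r, 21, b, 40, 8, c, 26), (x, 21, n, 21, 22, d, 12), (x, 21, n, 21, 25, v, 12), (x, 21, n, 21, 8, c, 12), (y, 21, w, 28, 22, d, 24), (y, 21, w, 28, 25, v, 24), (y, 21, w, 28, 8, c, 24)}
Keep only column(s) G, F (13 duplicate(s) eliminated): {(d, 21), (p, 33), (q, 21), (r, 21), (x, 21), (y, 21)}

{(d, 21), (p, 33), (q, 21), (r, 21), (x, 21), (y, 21)}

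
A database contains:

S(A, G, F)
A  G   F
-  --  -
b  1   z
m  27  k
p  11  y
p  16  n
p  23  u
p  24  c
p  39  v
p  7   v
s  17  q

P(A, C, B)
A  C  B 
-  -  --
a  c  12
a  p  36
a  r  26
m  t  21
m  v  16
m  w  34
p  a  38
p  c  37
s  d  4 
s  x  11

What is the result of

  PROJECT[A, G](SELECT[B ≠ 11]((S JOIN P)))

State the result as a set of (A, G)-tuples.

{(m, 27), (p, 11), (p, 16), (p, 23), (p, 24), (p, 39), (p, 7), (s, 17)}

Natural join on A: {(m, 27, k, t, 21), (m, 27, k, v, 16), (m, 27, k, w, 34), (p, 11, y, a, 38), (p, 11, y, c, 37), (p, 16, n, a, 38), (p, 16, n, c, 37), (p, 23, u, a, 38), (p, 23, u, c, 37), (p, 24, c, a, 38), (p, 24, c, c, 37), (p, 39, v, a, 38), (p, 39, v, c, 37), (p, 7, v, a, 38), (p, 7, v, c, 37), (s, 17, q, d, 4), (s, 17, q, x, 11)}
Filtering on B ≠ 11 leaves {(m, 27, k, t, 21), (m, 27, k, v, 16), (m, 27, k, w, 34), (p, 11, y, a, 38), (p, 11, y, c, 37), (p, 16, n, a, 38), (p, 16, n, c, 37), (p, 23, u, a, 38), (p, 23, u, c, 37), (p, 24, c, a, 38), (p, 24, c, c, 37), (p, 39, v, a, 38), (p, 39, v, c, 37), (p, 7, v, a, 38), (p, 7, v, c, 37), (s, 17, q, d, 4)}.
π_{A, G} gives {(m, 27), (p, 11), (p, 16), (p, 23), (p, 24), (p, 39), (p, 7), (s, 17)} (8 duplicate(s) eliminated).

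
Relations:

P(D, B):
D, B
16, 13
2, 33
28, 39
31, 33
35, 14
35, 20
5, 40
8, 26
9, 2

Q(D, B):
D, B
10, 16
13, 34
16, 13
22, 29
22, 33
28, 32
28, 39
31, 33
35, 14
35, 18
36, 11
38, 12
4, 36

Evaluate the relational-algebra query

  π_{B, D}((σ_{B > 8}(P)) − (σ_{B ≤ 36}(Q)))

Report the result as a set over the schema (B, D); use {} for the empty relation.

{(20, 35), (26, 8), (33, 2), (39, 28), (40, 5)}

σ[B > 8]: keep tuples satisfying B > 8 → {(16, 13), (2, 33), (28, 39), (31, 33), (35, 14), (35, 20), (5, 40), (8, 26)}
σ[B ≤ 36]: keep tuples satisfying B ≤ 36 → {(10, 16), (13, 34), (16, 13), (22, 29), (22, 33), (28, 32), (31, 33), (35, 14), (35, 18), (36, 11), (38, 12), (4, 36)}
Set difference of the two operands is {(2, 33), (28, 39), (35, 20), (5, 40), (8, 26)}.
Projecting to B, D: {(20, 35), (26, 8), (33, 2), (39, 28), (40, 5)}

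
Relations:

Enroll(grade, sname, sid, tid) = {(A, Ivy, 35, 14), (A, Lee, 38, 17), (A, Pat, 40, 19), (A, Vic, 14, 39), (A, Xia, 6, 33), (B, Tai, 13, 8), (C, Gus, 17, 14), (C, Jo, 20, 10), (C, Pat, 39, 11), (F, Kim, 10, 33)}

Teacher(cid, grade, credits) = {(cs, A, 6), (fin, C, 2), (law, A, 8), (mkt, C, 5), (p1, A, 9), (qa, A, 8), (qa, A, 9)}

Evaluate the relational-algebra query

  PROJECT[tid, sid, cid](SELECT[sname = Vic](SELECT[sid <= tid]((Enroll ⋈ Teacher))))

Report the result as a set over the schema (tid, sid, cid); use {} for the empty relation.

Natural join on grade: {(A, Ivy, 35, 14, cs, 6), (A, Ivy, 35, 14, law, 8), (A, Ivy, 35, 14, p1, 9), (A, Ivy, 35, 14, qa, 8), (A, Ivy, 35, 14, qa, 9), (A, Lee, 38, 17, cs, 6), (A, Lee, 38, 17, law, 8), (A, Lee, 38, 17, p1, 9), (A, Lee, 38, 17, qa, 8), (A, Lee, 38, 17, qa, 9), (A, Pat, 40, 19, cs, 6), (A, Pat, 40, 19, law, 8), (A, Pat, 40, 19, p1, 9), (A, Pat, 40, 19, qa, 8), (A, Pat, 40, 19, qa, 9), (A, Vic, 14, 39, cs, 6), (A, Vic, 14, 39, law, 8), (A, Vic, 14, 39, p1, 9), (A, Vic, 14, 39, qa, 8), (A, Vic, 14, 39, qa, 9), (A, Xia, 6, 33, cs, 6), (A, Xia, 6, 33, law, 8), (A, Xia, 6, 33, p1, 9), (A, Xia, 6, 33, qa, 8), (A, Xia, 6, 33, qa, 9), (C, Gus, 17, 14, fin, 2), (C, Gus, 17, 14, mkt, 5), (C, Jo, 20, 10, fin, 2), (C, Jo, 20, 10, mkt, 5), (C, Pat, 39, 11, fin, 2), (C, Pat, 39, 11, mkt, 5)}
Filtering on sid <= tid leaves {(A, Vic, 14, 39, cs, 6), (A, Vic, 14, 39, law, 8), (A, Vic, 14, 39, p1, 9), (A, Vic, 14, 39, qa, 8), (A, Vic, 14, 39, qa, 9), (A, Xia, 6, 33, cs, 6), (A, Xia, 6, 33, law, 8), (A, Xia, 6, 33, p1, 9), (A, Xia, 6, 33, qa, 8), (A, Xia, 6, 33, qa, 9)}.
Filtering on sname = Vic leaves {(A, Vic, 14, 39, cs, 6), (A, Vic, 14, 39, law, 8), (A, Vic, 14, 39, p1, 9), (A, Vic, 14, 39, qa, 8), (A, Vic, 14, 39, qa, 9)}.
Projecting to tid, sid, cid (1 duplicate(s) eliminated): {(39, 14, cs), (39, 14, law), (39, 14, p1), (39, 14, qa)}

{(39, 14, cs), (39, 14, law), (39, 14, p1), (39, 14, qa)}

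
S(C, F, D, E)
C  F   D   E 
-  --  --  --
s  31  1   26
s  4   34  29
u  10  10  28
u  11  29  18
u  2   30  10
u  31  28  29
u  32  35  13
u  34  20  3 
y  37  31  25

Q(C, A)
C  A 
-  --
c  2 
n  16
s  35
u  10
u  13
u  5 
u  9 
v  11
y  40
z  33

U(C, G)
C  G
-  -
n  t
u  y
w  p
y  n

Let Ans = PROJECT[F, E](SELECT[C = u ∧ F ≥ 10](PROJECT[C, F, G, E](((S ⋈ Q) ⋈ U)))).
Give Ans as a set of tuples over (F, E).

Joining S and Q on C yields {(s, 31, 1, 26, 35), (s, 4, 34, 29, 35), (u, 10, 10, 28, 10), (u, 10, 10, 28, 13), (u, 10, 10, 28, 5), (u, 10, 10, 28, 9), (u, 11, 29, 18, 10), (u, 11, 29, 18, 13), (u, 11, 29, 18, 5), (u, 11, 29, 18, 9), (u, 2, 30, 10, 10), (u, 2, 30, 10, 13), (u, 2, 30, 10, 5), (u, 2, 30, 10, 9), (u, 31, 28, 29, 10), (u, 31, 28, 29, 13), (u, 31, 28, 29, 5), (u, 31, 28, 29, 9), (u, 32, 35, 13, 10), (u, 32, 35, 13, 13), (u, 32, 35, 13, 5), (u, 32, 35, 13, 9), (u, 34, 20, 3, 10), (u, 34, 20, 3, 13), (u, 34, 20, 3, 5), (u, 34, 20, 3, 9), (y, 37, 31, 25, 40)}.
Joining (S ⋈ Q) and U on C yields {(u, 10, 10, 28, 10, y), (u, 10, 10, 28, 13, y), (u, 10, 10, 28, 5, y), (u, 10, 10, 28, 9, y), (u, 11, 29, 18, 10, y), (u, 11, 29, 18, 13, y), (u, 11, 29, 18, 5, y), (u, 11, 29, 18, 9, y), (u, 2, 30, 10, 10, y), (u, 2, 30, 10, 13, y), (u, 2, 30, 10, 5, y), (u, 2, 30, 10, 9, y), (u, 31, 28, 29, 10, y), (u, 31, 28, 29, 13, y), (u, 31, 28, 29, 5, y), (u, 31, 28, 29, 9, y), (u, 32, 35, 13, 10, y), (u, 32, 35, 13, 13, y), (u, 32, 35, 13, 5, y), (u, 32, 35, 13, 9, y), (u, 34, 20, 3, 10, y), (u, 34, 20, 3, 13, y), (u, 34, 20, 3, 5, y), (u, 34, 20, 3, 9, y), (y, 37, 31, 25, 40, n)}.
Projecting to C, F, G, E (18 duplicate(s) eliminated): {(u, 10, y, 28), (u, 11, y, 18), (u, 2, y, 10), (u, 31, y, 29), (u, 32, y, 13), (u, 34, y, 3), (y, 37, n, 25)}
σ[C = u ∧ F ≥ 10]: keep tuples satisfying C = u ∧ F ≥ 10 → {(u, 10, y, 28), (u, 11, y, 18), (u, 31, y, 29), (u, 32, y, 13), (u, 34, y, 3)}
Projecting to F, E: {(10, 28), (11, 18), (31, 29), (32, 13), (34, 3)}

{(10, 28), (11, 18), (31, 29), (32, 13), (34, 3)}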